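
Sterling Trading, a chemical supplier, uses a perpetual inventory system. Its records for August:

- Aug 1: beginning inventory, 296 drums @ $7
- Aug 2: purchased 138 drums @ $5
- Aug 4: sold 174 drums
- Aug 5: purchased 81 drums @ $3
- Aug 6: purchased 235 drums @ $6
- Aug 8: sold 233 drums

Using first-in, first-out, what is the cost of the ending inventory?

Aug 4, 174 sold [FIFO — oldest first]: 174 @ $7 = $1,218
Aug 8, 233 sold [FIFO — oldest first]: 122 @ $7 + 111 @ $5 = $1,409
Total COGS = $1,218 + $1,409 = $2,627
Ending inventory: 27 @ $5 + 81 @ $3 + 235 @ $6 = $1,788
Check: goods available $4,415 = COGS $2,627 + ending $1,788

Ending inventory = $1,788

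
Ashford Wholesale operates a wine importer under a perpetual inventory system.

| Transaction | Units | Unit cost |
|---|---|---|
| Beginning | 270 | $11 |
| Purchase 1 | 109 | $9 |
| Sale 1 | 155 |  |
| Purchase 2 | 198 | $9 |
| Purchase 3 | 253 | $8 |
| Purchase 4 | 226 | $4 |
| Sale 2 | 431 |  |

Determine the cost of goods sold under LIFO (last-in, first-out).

Sale 1 (155) [LIFO — newest first]: 109 @ $9 + 46 @ $11 = $1,487
Sale 2 (431) [LIFO — newest first]: 226 @ $4 + 205 @ $8 = $2,544
Total COGS = $1,487 + $2,544 = $4,031
Ending inventory: 224 @ $11 + 198 @ $9 + 48 @ $8 = $4,630
Check: goods available $8,661 = COGS $4,031 + ending $4,630

COGS = $4,031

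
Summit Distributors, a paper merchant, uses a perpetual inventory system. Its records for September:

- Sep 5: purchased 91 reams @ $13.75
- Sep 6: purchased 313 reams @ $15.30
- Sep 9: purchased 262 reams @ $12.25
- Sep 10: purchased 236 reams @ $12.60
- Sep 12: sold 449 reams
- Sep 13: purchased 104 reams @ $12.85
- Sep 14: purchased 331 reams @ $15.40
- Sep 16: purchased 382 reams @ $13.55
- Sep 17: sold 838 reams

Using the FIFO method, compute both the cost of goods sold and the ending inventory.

COGS = $17,887.05; ending inventory = $5,946.10

Sep 12, 449 sold [FIFO — oldest first]: 91 @ $13.75 + 313 @ $15.30 + 45 @ $12.25 = $6,591.40
Sep 17, 838 sold [FIFO — oldest first]: 217 @ $12.25 + 236 @ $12.60 + 104 @ $12.85 + 281 @ $15.40 = $11,295.65
Total COGS = $6,591.40 + $11,295.65 = $17,887.05
Ending inventory: 50 @ $15.40 + 382 @ $13.55 = $5,946.10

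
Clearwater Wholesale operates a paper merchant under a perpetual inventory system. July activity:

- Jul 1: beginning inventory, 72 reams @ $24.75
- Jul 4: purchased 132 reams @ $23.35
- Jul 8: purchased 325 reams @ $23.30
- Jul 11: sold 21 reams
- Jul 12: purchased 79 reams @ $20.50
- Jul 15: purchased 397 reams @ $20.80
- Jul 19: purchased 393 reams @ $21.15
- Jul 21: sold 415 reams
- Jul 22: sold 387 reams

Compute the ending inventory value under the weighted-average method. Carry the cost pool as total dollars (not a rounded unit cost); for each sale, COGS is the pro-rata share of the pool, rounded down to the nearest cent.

After Jul 1: 72 on hand, pool $1,782.00 (≈ $24.7500 each)
After Jul 4: 204 on hand, pool $4,864.20 (≈ $23.8441 each)
After Jul 8: 529 on hand, pool $12,436.70 (≈ $23.5098 each)
Jul 11, sell 21: 21/529 × $12,436.70 → $493.70
After Jul 12: 587 on hand, pool $13,562.50 (≈ $23.1048 each)
After Jul 15: 984 on hand, pool $21,820.10 (≈ $22.1749 each)
After Jul 19: 1377 on hand, pool $30,132.05 (≈ $21.8824 each)
Jul 21, sell 415: 415/1377 × $30,132.05 → $9,081.19
Jul 22, sell 387: 387/962 × $21,050.86 → $8,468.48
Total COGS = $493.70 + $9,081.19 + $8,468.48 = $18,043.37
Ending inventory (cost pool remaining) = $12,582.38

Ending inventory = $12,582.38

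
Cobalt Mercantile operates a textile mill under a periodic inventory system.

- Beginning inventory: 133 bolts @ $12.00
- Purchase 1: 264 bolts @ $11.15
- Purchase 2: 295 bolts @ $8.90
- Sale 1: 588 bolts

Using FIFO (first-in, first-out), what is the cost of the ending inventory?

Ending inventory = $925.60

Sale 1 (588) [FIFO — oldest first]: 133 @ $12.00 + 264 @ $11.15 + 191 @ $8.90 = $6,239.50
Ending inventory: 104 @ $8.90 = $925.60
Check: goods available $7,165.10 = COGS $6,239.50 + ending $925.60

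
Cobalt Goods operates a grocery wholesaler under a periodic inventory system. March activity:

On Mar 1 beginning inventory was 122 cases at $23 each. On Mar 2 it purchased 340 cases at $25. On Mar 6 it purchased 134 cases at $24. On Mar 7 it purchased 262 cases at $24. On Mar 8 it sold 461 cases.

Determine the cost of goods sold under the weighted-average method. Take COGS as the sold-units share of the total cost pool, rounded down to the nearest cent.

COGS = $11,181.13

Mar 8, sell 461: 461/858 × $20,810.00 → $11,181.13
Ending inventory (cost pool remaining) = $9,628.87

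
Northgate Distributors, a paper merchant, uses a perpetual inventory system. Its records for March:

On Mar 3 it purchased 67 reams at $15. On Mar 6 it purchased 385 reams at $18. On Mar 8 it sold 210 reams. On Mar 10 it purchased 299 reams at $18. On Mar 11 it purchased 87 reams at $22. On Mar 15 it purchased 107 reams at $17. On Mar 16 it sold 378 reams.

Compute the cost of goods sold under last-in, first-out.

Mar 8, 210 sold [LIFO — newest first]: 210 @ $18 = $3,780
Mar 16, 378 sold [LIFO — newest first]: 107 @ $17 + 87 @ $22 + 184 @ $18 = $7,045
Total COGS = $3,780 + $7,045 = $10,825
Ending inventory: 67 @ $15 + 175 @ $18 + 115 @ $18 = $6,225

COGS = $10,825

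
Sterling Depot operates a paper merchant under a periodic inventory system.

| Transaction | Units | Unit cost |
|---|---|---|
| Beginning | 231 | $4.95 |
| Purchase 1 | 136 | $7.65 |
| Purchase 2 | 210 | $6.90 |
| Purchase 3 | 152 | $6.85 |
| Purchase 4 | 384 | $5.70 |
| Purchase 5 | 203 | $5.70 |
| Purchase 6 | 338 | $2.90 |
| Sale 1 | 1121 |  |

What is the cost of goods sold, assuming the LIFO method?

COGS = $5,670.90

Sale 1 (1121) [LIFO — newest first]: 338 @ $2.90 + 203 @ $5.70 + 384 @ $5.70 + 152 @ $6.85 + 44 @ $6.90 = $5,670.90
Ending inventory: 231 @ $4.95 + 136 @ $7.65 + 166 @ $6.90 = $3,329.25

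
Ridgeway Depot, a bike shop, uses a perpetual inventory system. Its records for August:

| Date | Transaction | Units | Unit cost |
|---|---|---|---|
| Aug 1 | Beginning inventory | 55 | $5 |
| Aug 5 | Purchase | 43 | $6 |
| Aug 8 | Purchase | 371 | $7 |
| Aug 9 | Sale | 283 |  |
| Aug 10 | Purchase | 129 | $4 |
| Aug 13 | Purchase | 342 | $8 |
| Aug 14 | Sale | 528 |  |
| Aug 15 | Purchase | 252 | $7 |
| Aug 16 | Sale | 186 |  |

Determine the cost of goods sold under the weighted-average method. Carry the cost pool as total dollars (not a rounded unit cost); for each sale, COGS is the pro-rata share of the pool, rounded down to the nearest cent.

After Aug 1: 55 on hand, pool $275.00 (≈ $5.0000 each)
After Aug 5: 98 on hand, pool $533.00 (≈ $5.4388 each)
After Aug 8: 469 on hand, pool $3,130.00 (≈ $6.6738 each)
Aug 9, sell 283: 283/469 × $3,130.00 → $1,888.67
After Aug 10: 315 on hand, pool $1,757.33 (≈ $5.5788 each)
After Aug 13: 657 on hand, pool $4,493.33 (≈ $6.8392 each)
Aug 14, sell 528: 528/657 × $4,493.33 → $3,611.07
After Aug 15: 381 on hand, pool $2,646.26 (≈ $6.9456 each)
Aug 16, sell 186: 186/381 × $2,646.26 → $1,291.87
Total COGS = $1,888.67 + $3,611.07 + $1,291.87 = $6,791.61
Ending inventory (cost pool remaining) = $1,354.39

COGS = $6,791.61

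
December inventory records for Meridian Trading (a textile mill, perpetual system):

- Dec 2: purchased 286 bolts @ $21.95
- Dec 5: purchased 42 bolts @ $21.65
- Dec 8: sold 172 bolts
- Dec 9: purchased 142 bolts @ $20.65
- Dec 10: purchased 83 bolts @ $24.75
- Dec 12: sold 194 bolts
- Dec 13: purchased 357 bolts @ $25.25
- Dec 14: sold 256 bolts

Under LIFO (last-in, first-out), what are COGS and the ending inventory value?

COGS = $14,573.20; ending inventory = $6,614.60

Dec 8, 172 sold [LIFO — newest first]: 42 @ $21.65 + 130 @ $21.95 = $3,762.80
Dec 12, 194 sold [LIFO — newest first]: 83 @ $24.75 + 111 @ $20.65 = $4,346.40
Dec 14, 256 sold [LIFO — newest first]: 256 @ $25.25 = $6,464.00
Total COGS = $3,762.80 + $4,346.40 + $6,464.00 = $14,573.20
Ending inventory: 156 @ $21.95 + 31 @ $20.65 + 101 @ $25.25 = $6,614.60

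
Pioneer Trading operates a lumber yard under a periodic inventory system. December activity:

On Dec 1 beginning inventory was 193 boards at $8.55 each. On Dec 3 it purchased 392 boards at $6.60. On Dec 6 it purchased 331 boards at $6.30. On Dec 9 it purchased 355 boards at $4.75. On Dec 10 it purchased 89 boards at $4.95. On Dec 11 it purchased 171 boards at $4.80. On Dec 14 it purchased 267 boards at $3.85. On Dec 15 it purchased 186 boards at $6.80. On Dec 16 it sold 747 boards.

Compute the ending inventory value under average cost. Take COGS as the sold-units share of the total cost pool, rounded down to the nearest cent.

Dec 16, sell 747: 747/1984 × $11,563.00 → $4,353.60
Ending inventory (cost pool remaining) = $7,209.40

Ending inventory = $7,209.40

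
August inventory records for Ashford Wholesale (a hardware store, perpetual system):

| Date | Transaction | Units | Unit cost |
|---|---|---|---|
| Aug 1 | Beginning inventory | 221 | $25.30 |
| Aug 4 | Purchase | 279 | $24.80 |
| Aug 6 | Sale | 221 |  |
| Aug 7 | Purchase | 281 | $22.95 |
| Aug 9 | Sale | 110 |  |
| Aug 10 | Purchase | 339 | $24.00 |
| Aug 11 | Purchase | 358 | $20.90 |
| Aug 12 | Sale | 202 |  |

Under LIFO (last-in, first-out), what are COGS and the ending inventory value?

Aug 6, 221 sold [LIFO — newest first]: 221 @ $24.80 = $5,480.80
Aug 9, 110 sold [LIFO — newest first]: 110 @ $22.95 = $2,524.50
Aug 12, 202 sold [LIFO — newest first]: 202 @ $20.90 = $4,221.80
Total COGS = $5,480.80 + $2,524.50 + $4,221.80 = $12,227.10
Ending inventory: 221 @ $25.30 + 58 @ $24.80 + 171 @ $22.95 + 339 @ $24.00 + 156 @ $20.90 = $22,350.55
Check: goods available $34,577.65 = COGS $12,227.10 + ending $22,350.55

COGS = $12,227.10; ending inventory = $22,350.55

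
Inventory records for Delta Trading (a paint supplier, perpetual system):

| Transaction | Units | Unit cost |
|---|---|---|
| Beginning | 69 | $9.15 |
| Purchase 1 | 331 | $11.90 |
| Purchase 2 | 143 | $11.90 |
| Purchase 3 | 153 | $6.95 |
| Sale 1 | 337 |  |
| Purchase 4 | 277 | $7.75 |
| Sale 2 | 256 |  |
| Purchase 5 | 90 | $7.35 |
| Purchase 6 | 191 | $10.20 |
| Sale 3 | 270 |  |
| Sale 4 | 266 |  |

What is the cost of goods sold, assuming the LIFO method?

COGS = $10,794.00

Sale 1 (337) [LIFO — newest first]: 153 @ $6.95 + 143 @ $11.90 + 41 @ $11.90 = $3,252.95
Sale 2 (256) [LIFO — newest first]: 256 @ $7.75 = $1,984.00
Sale 3 (270) [LIFO — newest first]: 191 @ $10.20 + 79 @ $7.35 = $2,528.85
Sale 4 (266) [LIFO — newest first]: 11 @ $7.35 + 21 @ $7.75 + 234 @ $11.90 = $3,028.20
Total COGS = $3,252.95 + $1,984.00 + $2,528.85 + $3,028.20 = $10,794.00
Ending inventory: 69 @ $9.15 + 56 @ $11.90 = $1,297.75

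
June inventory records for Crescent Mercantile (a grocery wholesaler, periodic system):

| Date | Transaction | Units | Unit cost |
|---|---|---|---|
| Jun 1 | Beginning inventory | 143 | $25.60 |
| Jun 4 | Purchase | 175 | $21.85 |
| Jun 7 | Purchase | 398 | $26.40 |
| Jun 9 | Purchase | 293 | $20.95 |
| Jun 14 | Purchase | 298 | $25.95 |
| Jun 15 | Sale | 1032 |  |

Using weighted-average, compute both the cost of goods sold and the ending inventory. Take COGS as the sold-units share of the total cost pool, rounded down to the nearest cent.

Jun 15, sell 1032: 1032/1307 × $31,863.20 → $25,159.00
Ending inventory (cost pool remaining) = $6,704.20
Check: goods available $31,863.20 = COGS $25,159.00 + ending $6,704.20

COGS = $25,159.00; ending inventory = $6,704.20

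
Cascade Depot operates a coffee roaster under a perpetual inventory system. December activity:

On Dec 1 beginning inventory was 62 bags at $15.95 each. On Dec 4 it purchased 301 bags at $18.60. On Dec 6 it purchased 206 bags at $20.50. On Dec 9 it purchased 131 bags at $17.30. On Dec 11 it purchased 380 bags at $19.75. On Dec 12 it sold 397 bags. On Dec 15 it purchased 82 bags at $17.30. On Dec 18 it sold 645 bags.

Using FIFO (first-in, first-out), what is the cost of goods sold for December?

Dec 12, 397 sold [FIFO — oldest first]: 62 @ $15.95 + 301 @ $18.60 + 34 @ $20.50 = $7,284.50
Dec 18, 645 sold [FIFO — oldest first]: 172 @ $20.50 + 131 @ $17.30 + 342 @ $19.75 = $12,546.80
Total COGS = $7,284.50 + $12,546.80 = $19,831.30
Ending inventory: 38 @ $19.75 + 82 @ $17.30 = $2,169.10
Check: goods available $22,000.40 = COGS $19,831.30 + ending $2,169.10

COGS = $19,831.30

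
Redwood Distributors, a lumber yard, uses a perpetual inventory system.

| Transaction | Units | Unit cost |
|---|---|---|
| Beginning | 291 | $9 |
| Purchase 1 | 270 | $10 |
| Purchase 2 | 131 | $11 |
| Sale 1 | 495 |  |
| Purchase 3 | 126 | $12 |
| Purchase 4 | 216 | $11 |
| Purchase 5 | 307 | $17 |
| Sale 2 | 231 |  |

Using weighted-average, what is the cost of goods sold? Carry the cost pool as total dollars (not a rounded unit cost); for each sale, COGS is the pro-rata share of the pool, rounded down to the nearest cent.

After Beginning: 291 on hand, pool $2,619.00 (≈ $9.0000 each)
After Purchase 1: 561 on hand, pool $5,319.00 (≈ $9.4813 each)
After Purchase 2: 692 on hand, pool $6,760.00 (≈ $9.7688 each)
Sale 1, sell 495: 495/692 × $6,760.00 → $4,835.54
After Purchase 3: 323 on hand, pool $3,436.46 (≈ $10.6392 each)
After Purchase 4: 539 on hand, pool $5,812.46 (≈ $10.7838 each)
After Purchase 5: 846 on hand, pool $11,031.46 (≈ $13.0396 each)
Sale 2, sell 231: 231/846 × $11,031.46 → $3,012.13
Total COGS = $4,835.54 + $3,012.13 = $7,847.67
Ending inventory (cost pool remaining) = $8,019.33
Check: goods available $15,867.00 = COGS $7,847.67 + ending $8,019.33

COGS = $7,847.67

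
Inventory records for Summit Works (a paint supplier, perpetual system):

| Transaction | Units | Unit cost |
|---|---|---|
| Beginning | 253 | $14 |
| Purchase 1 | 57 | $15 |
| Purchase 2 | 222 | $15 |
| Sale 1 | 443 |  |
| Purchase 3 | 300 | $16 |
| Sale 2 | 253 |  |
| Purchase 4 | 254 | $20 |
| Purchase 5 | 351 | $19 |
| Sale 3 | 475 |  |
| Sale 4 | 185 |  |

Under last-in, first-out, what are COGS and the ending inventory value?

COGS = $23,142; ending inventory = $1,134

Sale 1 (443) [LIFO — newest first]: 222 @ $15 + 57 @ $15 + 164 @ $14 = $6,481
Sale 2 (253) [LIFO — newest first]: 253 @ $16 = $4,048
Sale 3 (475) [LIFO — newest first]: 351 @ $19 + 124 @ $20 = $9,149
Sale 4 (185) [LIFO — newest first]: 130 @ $20 + 47 @ $16 + 8 @ $14 = $3,464
Total COGS = $6,481 + $4,048 + $9,149 + $3,464 = $23,142
Ending inventory: 81 @ $14 = $1,134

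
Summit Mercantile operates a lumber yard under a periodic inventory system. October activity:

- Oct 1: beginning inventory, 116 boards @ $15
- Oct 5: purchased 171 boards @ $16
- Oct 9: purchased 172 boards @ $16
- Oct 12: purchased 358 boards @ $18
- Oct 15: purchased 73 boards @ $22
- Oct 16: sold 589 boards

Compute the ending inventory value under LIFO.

Oct 16, 589 sold [LIFO — newest first]: 73 @ $22 + 358 @ $18 + 158 @ $16 = $10,578
Ending inventory: 116 @ $15 + 171 @ $16 + 14 @ $16 = $4,700

Ending inventory = $4,700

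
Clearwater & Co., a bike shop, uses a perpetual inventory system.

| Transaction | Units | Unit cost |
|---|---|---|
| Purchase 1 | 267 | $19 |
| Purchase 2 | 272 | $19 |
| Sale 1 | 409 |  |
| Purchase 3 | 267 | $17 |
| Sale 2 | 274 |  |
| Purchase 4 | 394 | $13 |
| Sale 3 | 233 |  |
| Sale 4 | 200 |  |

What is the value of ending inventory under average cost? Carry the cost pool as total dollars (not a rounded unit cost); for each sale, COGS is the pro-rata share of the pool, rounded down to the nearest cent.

After Purchase 1: 267 on hand, pool $5,073.00 (≈ $19.0000 each)
After Purchase 2: 539 on hand, pool $10,241.00 (≈ $19.0000 each)
Sale 1, sell 409: 409/539 × $10,241.00 → $7,771.00
After Purchase 3: 397 on hand, pool $7,009.00 (≈ $17.6549 each)
Sale 2, sell 274: 274/397 × $7,009.00 → $4,837.44
After Purchase 4: 517 on hand, pool $7,293.56 (≈ $14.1075 each)
Sale 3, sell 233: 233/517 × $7,293.56 → $3,287.03
Sale 4, sell 200: 200/284 × $4,006.53 → $2,821.50
Total COGS = $7,771.00 + $4,837.44 + $3,287.03 + $2,821.50 = $18,716.97
Ending inventory (cost pool remaining) = $1,185.03

Ending inventory = $1,185.03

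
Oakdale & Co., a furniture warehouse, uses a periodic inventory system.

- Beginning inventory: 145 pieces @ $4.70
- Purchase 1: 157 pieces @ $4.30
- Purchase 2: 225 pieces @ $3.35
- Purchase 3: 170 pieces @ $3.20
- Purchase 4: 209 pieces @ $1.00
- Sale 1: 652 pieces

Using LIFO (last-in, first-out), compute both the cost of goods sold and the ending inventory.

COGS = $1,713.15; ending inventory = $1,150.20

Sale 1 (652) [LIFO — newest first]: 209 @ $1.00 + 170 @ $3.20 + 225 @ $3.35 + 48 @ $4.30 = $1,713.15
Ending inventory: 145 @ $4.70 + 109 @ $4.30 = $1,150.20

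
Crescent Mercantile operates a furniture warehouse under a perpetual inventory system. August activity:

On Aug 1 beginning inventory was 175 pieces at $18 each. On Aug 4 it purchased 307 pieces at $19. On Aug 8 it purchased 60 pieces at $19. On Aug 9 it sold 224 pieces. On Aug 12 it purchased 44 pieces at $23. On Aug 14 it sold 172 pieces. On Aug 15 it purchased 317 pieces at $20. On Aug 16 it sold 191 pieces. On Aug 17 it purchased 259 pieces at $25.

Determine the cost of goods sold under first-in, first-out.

Aug 9, 224 sold [FIFO — oldest first]: 175 @ $18 + 49 @ $19 = $4,081
Aug 14, 172 sold [FIFO — oldest first]: 172 @ $19 = $3,268
Aug 16, 191 sold [FIFO — oldest first]: 86 @ $19 + 60 @ $19 + 44 @ $23 + 1 @ $20 = $3,806
Total COGS = $4,081 + $3,268 + $3,806 = $11,155
Ending inventory: 316 @ $20 + 259 @ $25 = $12,795
Check: goods available $23,950 = COGS $11,155 + ending $12,795

COGS = $11,155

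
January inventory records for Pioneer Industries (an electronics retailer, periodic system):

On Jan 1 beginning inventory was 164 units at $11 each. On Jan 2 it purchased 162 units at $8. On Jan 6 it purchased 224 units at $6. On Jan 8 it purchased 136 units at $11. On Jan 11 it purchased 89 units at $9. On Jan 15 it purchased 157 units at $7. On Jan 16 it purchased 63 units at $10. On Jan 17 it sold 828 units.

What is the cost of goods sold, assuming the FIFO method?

COGS = $7,112

Jan 17, 828 sold [FIFO — oldest first]: 164 @ $11 + 162 @ $8 + 224 @ $6 + 136 @ $11 + 89 @ $9 + 53 @ $7 = $7,112
Ending inventory: 104 @ $7 + 63 @ $10 = $1,358
Check: goods available $8,470 = COGS $7,112 + ending $1,358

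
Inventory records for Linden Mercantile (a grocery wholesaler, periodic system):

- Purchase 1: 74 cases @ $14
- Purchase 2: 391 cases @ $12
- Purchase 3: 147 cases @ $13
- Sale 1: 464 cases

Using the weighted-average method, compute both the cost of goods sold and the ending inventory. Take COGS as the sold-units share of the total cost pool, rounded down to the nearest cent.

Sale 1, sell 464: 464/612 × $7,639.00 → $5,791.66
Ending inventory (cost pool remaining) = $1,847.34

COGS = $5,791.66; ending inventory = $1,847.34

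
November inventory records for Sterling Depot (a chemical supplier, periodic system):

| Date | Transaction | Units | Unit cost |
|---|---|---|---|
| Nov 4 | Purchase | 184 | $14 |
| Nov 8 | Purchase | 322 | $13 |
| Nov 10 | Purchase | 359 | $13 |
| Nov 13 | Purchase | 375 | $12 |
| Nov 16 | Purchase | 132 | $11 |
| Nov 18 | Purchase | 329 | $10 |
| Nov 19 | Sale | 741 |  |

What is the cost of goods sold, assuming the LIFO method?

COGS = $8,102

Nov 19, 741 sold [LIFO — newest first]: 329 @ $10 + 132 @ $11 + 280 @ $12 = $8,102
Ending inventory: 184 @ $14 + 322 @ $13 + 359 @ $13 + 95 @ $12 = $12,569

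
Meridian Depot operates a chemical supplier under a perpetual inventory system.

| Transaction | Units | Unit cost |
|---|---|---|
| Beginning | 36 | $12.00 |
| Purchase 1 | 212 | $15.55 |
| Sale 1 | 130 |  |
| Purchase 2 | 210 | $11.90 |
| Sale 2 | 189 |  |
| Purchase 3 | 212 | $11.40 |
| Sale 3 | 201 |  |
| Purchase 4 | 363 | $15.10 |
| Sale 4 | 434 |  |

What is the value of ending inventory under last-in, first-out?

Sale 1 (130) [LIFO — newest first]: 130 @ $15.55 = $2,021.50
Sale 2 (189) [LIFO — newest first]: 189 @ $11.90 = $2,249.10
Sale 3 (201) [LIFO — newest first]: 201 @ $11.40 = $2,291.40
Sale 4 (434) [LIFO — newest first]: 363 @ $15.10 + 11 @ $11.40 + 21 @ $11.90 + 39 @ $15.55 = $6,463.05
Total COGS = $2,021.50 + $2,249.10 + $2,291.40 + $6,463.05 = $13,025.05
Ending inventory: 36 @ $12.00 + 43 @ $15.55 = $1,100.65
Check: goods available $14,125.70 = COGS $13,025.05 + ending $1,100.65

Ending inventory = $1,100.65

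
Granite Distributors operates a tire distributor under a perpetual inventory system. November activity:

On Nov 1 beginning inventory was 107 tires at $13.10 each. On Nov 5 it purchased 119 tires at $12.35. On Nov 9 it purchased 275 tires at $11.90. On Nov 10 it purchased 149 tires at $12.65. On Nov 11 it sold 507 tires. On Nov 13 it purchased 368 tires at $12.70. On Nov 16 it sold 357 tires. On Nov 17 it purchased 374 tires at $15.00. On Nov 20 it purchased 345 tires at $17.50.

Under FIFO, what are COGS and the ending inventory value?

COGS = $10,746.50; ending inventory = $13,603.30

Nov 11, 507 sold [FIFO — oldest first]: 107 @ $13.10 + 119 @ $12.35 + 275 @ $11.90 + 6 @ $12.65 = $6,219.75
Nov 16, 357 sold [FIFO — oldest first]: 143 @ $12.65 + 214 @ $12.70 = $4,526.75
Total COGS = $6,219.75 + $4,526.75 = $10,746.50
Ending inventory: 154 @ $12.70 + 374 @ $15.00 + 345 @ $17.50 = $13,603.30
Check: goods available $24,349.80 = COGS $10,746.50 + ending $13,603.30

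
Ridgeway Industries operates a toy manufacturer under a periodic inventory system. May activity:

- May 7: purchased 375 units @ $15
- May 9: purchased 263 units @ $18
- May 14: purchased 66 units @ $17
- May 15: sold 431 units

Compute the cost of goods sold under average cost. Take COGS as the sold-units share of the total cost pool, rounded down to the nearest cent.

May 15, sell 431: 431/704 × $11,481.00 → $7,028.85
Ending inventory (cost pool remaining) = $4,452.15

COGS = $7,028.85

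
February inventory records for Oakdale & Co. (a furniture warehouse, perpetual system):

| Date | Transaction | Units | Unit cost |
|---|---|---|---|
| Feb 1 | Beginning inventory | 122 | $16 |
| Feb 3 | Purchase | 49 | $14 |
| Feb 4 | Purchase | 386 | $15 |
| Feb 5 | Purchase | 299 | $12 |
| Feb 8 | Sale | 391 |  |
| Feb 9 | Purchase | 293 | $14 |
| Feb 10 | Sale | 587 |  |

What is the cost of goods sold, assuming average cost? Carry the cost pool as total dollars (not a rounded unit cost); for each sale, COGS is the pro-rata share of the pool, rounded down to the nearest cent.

COGS = $13,720.07

After Feb 1: 122 on hand, pool $1,952.00 (≈ $16.0000 each)
After Feb 3: 171 on hand, pool $2,638.00 (≈ $15.4269 each)
After Feb 4: 557 on hand, pool $8,428.00 (≈ $15.1311 each)
After Feb 5: 856 on hand, pool $12,016.00 (≈ $14.0374 each)
Feb 8, sell 391: 391/856 × $12,016.00 → $5,488.61
After Feb 9: 758 on hand, pool $10,629.39 (≈ $14.0229 each)
Feb 10, sell 587: 587/758 × $10,629.39 → $8,231.46
Total COGS = $5,488.61 + $8,231.46 = $13,720.07
Ending inventory (cost pool remaining) = $2,397.93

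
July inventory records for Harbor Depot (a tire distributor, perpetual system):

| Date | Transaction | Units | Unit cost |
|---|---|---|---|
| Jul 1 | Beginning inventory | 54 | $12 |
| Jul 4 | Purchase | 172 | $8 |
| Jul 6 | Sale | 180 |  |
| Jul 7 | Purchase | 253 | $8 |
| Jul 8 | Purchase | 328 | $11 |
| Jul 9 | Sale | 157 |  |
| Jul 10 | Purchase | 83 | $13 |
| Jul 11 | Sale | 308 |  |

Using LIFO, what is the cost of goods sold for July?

COGS = $6,591

Jul 6, 180 sold [LIFO — newest first]: 172 @ $8 + 8 @ $12 = $1,472
Jul 9, 157 sold [LIFO — newest first]: 157 @ $11 = $1,727
Jul 11, 308 sold [LIFO — newest first]: 83 @ $13 + 171 @ $11 + 54 @ $8 = $3,392
Total COGS = $1,472 + $1,727 + $3,392 = $6,591
Ending inventory: 46 @ $12 + 199 @ $8 = $2,144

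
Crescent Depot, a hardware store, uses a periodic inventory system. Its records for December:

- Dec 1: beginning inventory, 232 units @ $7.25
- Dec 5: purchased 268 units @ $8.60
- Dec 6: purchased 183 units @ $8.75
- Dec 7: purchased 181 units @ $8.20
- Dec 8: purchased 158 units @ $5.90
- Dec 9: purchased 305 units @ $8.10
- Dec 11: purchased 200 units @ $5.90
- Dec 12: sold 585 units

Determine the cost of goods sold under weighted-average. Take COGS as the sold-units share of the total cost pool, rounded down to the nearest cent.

COGS = $4,465.05

Dec 12, sell 585: 585/1527 × $11,654.95 → $4,465.05
Ending inventory (cost pool remaining) = $7,189.90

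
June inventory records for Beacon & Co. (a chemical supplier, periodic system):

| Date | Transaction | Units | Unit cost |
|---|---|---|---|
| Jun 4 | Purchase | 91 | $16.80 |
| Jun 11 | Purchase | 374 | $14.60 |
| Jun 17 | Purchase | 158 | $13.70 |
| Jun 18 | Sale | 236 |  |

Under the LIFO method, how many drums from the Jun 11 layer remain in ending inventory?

296

Jun 18, 236 sold [LIFO — newest first]: 158 @ $13.70 + 78 @ $14.60 = $3,303.40
Ending inventory: 91 @ $16.80 + 296 @ $14.60 = $5,850.40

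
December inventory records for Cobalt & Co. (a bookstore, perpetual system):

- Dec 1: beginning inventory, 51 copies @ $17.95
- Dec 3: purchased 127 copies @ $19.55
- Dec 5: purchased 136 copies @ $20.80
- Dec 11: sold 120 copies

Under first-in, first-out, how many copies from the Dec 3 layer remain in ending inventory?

Dec 11, 120 sold [FIFO — oldest first]: 51 @ $17.95 + 69 @ $19.55 = $2,264.40
Ending inventory: 58 @ $19.55 + 136 @ $20.80 = $3,962.70

58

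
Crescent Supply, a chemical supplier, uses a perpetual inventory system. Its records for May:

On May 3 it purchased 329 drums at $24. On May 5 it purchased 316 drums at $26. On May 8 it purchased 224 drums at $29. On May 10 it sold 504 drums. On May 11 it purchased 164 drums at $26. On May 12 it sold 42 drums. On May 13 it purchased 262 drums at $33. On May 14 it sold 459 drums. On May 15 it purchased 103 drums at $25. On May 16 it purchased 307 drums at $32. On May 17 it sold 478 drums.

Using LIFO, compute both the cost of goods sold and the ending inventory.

May 10, 504 sold [LIFO — newest first]: 224 @ $29 + 280 @ $26 = $13,776
May 12, 42 sold [LIFO — newest first]: 42 @ $26 = $1,092
May 14, 459 sold [LIFO — newest first]: 262 @ $33 + 122 @ $26 + 36 @ $26 + 39 @ $24 = $13,690
May 17, 478 sold [LIFO — newest first]: 307 @ $32 + 103 @ $25 + 68 @ $24 = $14,031
Total COGS = $13,776 + $1,092 + $13,690 + $14,031 = $42,589
Ending inventory: 222 @ $24 = $5,328

COGS = $42,589; ending inventory = $5,328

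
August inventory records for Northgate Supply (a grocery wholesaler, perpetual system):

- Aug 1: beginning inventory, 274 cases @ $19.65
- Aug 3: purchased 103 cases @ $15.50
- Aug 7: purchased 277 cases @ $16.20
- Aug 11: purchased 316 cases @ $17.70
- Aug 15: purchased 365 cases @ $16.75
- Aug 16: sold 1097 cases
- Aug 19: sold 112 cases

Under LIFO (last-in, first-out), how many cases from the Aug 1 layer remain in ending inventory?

Aug 16, 1097 sold [LIFO — newest first]: 365 @ $16.75 + 316 @ $17.70 + 277 @ $16.20 + 103 @ $15.50 + 36 @ $19.65 = $18,498.25
Aug 19, 112 sold [LIFO — newest first]: 112 @ $19.65 = $2,200.80
Total COGS = $18,498.25 + $2,200.80 = $20,699.05
Ending inventory: 126 @ $19.65 = $2,475.90

126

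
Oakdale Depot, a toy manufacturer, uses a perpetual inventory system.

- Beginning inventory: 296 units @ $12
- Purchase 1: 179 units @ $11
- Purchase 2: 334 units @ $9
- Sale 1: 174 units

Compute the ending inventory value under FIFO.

Sale 1 (174) [FIFO — oldest first]: 174 @ $12 = $2,088
Ending inventory: 122 @ $12 + 179 @ $11 + 334 @ $9 = $6,439
Check: goods available $8,527 = COGS $2,088 + ending $6,439

Ending inventory = $6,439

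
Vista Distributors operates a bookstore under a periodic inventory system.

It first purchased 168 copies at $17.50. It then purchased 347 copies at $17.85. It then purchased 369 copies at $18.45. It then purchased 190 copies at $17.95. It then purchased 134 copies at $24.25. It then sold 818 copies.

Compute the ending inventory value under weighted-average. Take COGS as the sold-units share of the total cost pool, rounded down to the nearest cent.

Ending inventory = $7,297.01

Sale 1, sell 818: 818/1208 × $22,602.00 → $15,304.99
Ending inventory (cost pool remaining) = $7,297.01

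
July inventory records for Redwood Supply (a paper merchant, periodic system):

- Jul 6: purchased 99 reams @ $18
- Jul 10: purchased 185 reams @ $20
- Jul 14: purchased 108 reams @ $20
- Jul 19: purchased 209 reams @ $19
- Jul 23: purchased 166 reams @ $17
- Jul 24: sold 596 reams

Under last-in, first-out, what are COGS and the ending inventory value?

Jul 24, 596 sold [LIFO — newest first]: 166 @ $17 + 209 @ $19 + 108 @ $20 + 113 @ $20 = $11,213
Ending inventory: 99 @ $18 + 72 @ $20 = $3,222

COGS = $11,213; ending inventory = $3,222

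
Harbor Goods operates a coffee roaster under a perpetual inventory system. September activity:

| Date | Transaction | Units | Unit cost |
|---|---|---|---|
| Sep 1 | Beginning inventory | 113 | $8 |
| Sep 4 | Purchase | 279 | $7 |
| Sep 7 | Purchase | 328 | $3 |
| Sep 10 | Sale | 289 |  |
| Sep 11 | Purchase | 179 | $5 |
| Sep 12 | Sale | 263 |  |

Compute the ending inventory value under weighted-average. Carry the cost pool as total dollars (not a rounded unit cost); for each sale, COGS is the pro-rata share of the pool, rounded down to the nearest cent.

Ending inventory = $1,817.07

After Sep 1: 113 on hand, pool $904.00 (≈ $8.0000 each)
After Sep 4: 392 on hand, pool $2,857.00 (≈ $7.2883 each)
After Sep 7: 720 on hand, pool $3,841.00 (≈ $5.3347 each)
Sep 10, sell 289: 289/720 × $3,841.00 → $1,541.73
After Sep 11: 610 on hand, pool $3,194.27 (≈ $5.2365 each)
Sep 12, sell 263: 263/610 × $3,194.27 → $1,377.20
Total COGS = $1,541.73 + $1,377.20 = $2,918.93
Ending inventory (cost pool remaining) = $1,817.07
Check: goods available $4,736.00 = COGS $2,918.93 + ending $1,817.07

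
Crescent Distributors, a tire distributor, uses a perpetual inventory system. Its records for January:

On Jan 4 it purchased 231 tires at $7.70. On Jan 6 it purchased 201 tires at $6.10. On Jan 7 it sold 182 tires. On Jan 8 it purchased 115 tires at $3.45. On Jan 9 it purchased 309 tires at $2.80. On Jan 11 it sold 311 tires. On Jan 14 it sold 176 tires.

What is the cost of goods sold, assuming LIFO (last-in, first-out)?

COGS = $2,826.85

Jan 7, 182 sold [LIFO — newest first]: 182 @ $6.10 = $1,110.20
Jan 11, 311 sold [LIFO — newest first]: 309 @ $2.80 + 2 @ $3.45 = $872.10
Jan 14, 176 sold [LIFO — newest first]: 113 @ $3.45 + 19 @ $6.10 + 44 @ $7.70 = $844.55
Total COGS = $1,110.20 + $872.10 + $844.55 = $2,826.85
Ending inventory: 187 @ $7.70 = $1,439.90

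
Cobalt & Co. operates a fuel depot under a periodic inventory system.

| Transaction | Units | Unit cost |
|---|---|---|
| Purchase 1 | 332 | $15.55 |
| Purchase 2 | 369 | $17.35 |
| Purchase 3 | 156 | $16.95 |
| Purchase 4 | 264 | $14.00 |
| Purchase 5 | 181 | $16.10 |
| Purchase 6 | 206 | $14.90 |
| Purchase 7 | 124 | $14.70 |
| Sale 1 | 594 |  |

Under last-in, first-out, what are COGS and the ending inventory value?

COGS = $8,968.30; ending inventory = $16,742.95

Sale 1 (594) [LIFO — newest first]: 124 @ $14.70 + 206 @ $14.90 + 181 @ $16.10 + 83 @ $14.00 = $8,968.30
Ending inventory: 332 @ $15.55 + 369 @ $17.35 + 156 @ $16.95 + 181 @ $14.00 = $16,742.95
Check: goods available $25,711.25 = COGS $8,968.30 + ending $16,742.95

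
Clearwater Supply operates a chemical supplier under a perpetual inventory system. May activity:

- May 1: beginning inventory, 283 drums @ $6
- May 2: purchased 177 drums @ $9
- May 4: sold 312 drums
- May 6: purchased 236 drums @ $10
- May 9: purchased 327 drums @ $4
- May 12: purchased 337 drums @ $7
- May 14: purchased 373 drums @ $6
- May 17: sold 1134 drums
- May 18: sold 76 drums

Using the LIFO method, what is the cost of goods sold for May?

May 4, 312 sold [LIFO — newest first]: 177 @ $9 + 135 @ $6 = $2,403
May 17, 1134 sold [LIFO — newest first]: 373 @ $6 + 337 @ $7 + 327 @ $4 + 97 @ $10 = $6,875
May 18, 76 sold [LIFO — newest first]: 76 @ $10 = $760
Total COGS = $2,403 + $6,875 + $760 = $10,038
Ending inventory: 148 @ $6 + 63 @ $10 = $1,518
Check: goods available $11,556 = COGS $10,038 + ending $1,518

COGS = $10,038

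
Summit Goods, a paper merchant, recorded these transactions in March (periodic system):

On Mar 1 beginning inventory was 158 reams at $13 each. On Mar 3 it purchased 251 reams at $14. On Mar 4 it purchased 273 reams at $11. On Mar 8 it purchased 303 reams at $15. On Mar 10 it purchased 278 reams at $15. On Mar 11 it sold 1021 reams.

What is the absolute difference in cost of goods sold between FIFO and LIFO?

FIFO COGS: 158 @ $13 + 251 @ $14 + 273 @ $11 + 303 @ $15 + 36 @ $15 = $13,656
LIFO COGS: 278 @ $15 + 303 @ $15 + 273 @ $11 + 167 @ $14 = $14,056
Difference = |$13,656 − $14,056| = $400

$400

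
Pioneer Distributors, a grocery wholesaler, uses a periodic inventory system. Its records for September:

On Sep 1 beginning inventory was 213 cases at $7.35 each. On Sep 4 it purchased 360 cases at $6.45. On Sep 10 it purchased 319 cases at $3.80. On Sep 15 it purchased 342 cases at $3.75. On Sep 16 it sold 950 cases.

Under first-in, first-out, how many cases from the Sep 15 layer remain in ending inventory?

Sep 16, 950 sold [FIFO — oldest first]: 213 @ $7.35 + 360 @ $6.45 + 319 @ $3.80 + 58 @ $3.75 = $5,317.25
Ending inventory: 284 @ $3.75 = $1,065.00

284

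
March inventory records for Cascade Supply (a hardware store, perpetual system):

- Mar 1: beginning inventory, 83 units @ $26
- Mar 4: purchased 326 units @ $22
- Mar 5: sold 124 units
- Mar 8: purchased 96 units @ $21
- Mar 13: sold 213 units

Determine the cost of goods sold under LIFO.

Mar 5, 124 sold [LIFO — newest first]: 124 @ $22 = $2,728
Mar 13, 213 sold [LIFO — newest first]: 96 @ $21 + 117 @ $22 = $4,590
Total COGS = $2,728 + $4,590 = $7,318
Ending inventory: 83 @ $26 + 85 @ $22 = $4,028

COGS = $7,318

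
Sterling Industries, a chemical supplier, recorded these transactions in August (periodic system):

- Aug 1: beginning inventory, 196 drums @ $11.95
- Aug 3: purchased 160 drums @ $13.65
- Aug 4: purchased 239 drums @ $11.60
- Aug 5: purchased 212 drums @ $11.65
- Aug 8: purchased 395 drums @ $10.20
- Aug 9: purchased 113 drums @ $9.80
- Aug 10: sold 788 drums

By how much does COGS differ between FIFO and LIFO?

$1,152.05

FIFO COGS: 196 @ $11.95 + 160 @ $13.65 + 239 @ $11.60 + 193 @ $11.65 = $9,547.05
LIFO COGS: 113 @ $9.80 + 395 @ $10.20 + 212 @ $11.65 + 68 @ $11.60 = $8,395.00
Difference = |$9,547.05 − $8,395.00| = $1,152.05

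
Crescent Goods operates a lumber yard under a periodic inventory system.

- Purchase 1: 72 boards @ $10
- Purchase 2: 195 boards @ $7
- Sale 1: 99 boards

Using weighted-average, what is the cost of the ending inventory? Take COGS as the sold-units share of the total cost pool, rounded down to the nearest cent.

Sale 1, sell 99: 99/267 × $2,085.00 → $773.08
Ending inventory (cost pool remaining) = $1,311.92

Ending inventory = $1,311.92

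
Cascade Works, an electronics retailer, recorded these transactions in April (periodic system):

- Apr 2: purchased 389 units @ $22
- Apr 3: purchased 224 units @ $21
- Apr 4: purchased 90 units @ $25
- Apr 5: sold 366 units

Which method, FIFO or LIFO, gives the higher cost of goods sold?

LIFO

FIFO COGS: 366 @ $22 = $8,052
LIFO COGS: 90 @ $25 + 224 @ $21 + 52 @ $22 = $8,098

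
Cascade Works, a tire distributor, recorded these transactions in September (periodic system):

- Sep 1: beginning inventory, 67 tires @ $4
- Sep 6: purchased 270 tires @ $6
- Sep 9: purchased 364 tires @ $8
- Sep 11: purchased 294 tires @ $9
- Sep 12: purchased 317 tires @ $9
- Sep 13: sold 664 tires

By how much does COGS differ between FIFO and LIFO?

FIFO COGS: 67 @ $4 + 270 @ $6 + 327 @ $8 = $4,504
LIFO COGS: 317 @ $9 + 294 @ $9 + 53 @ $8 = $5,923
Difference = |$4,504 − $5,923| = $1,419

$1,419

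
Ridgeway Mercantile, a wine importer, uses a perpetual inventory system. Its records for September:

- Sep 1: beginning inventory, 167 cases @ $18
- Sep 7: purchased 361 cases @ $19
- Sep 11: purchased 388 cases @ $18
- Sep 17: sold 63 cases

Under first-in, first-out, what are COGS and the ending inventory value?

COGS = $1,134; ending inventory = $15,715

Sep 17, 63 sold [FIFO — oldest first]: 63 @ $18 = $1,134
Ending inventory: 104 @ $18 + 361 @ $19 + 388 @ $18 = $15,715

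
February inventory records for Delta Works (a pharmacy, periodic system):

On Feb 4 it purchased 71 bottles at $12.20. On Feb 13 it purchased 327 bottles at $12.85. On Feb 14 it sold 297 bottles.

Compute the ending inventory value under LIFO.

Ending inventory = $1,251.70

Feb 14, 297 sold [LIFO — newest first]: 297 @ $12.85 = $3,816.45
Ending inventory: 71 @ $12.20 + 30 @ $12.85 = $1,251.70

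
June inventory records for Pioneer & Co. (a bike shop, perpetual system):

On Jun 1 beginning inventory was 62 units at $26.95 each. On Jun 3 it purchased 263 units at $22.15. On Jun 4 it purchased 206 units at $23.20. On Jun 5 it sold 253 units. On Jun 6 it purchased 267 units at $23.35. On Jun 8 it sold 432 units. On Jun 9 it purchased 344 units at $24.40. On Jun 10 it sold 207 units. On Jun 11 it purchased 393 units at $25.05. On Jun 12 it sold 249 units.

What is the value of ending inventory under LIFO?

Jun 5, 253 sold [LIFO — newest first]: 206 @ $23.20 + 47 @ $22.15 = $5,820.25
Jun 8, 432 sold [LIFO — newest first]: 267 @ $23.35 + 165 @ $22.15 = $9,889.20
Jun 10, 207 sold [LIFO — newest first]: 207 @ $24.40 = $5,050.80
Jun 12, 249 sold [LIFO — newest first]: 249 @ $25.05 = $6,237.45
Total COGS = $5,820.25 + $9,889.20 + $5,050.80 + $6,237.45 = $26,997.70
Ending inventory: 62 @ $26.95 + 51 @ $22.15 + 137 @ $24.40 + 144 @ $25.05 = $9,750.55

Ending inventory = $9,750.55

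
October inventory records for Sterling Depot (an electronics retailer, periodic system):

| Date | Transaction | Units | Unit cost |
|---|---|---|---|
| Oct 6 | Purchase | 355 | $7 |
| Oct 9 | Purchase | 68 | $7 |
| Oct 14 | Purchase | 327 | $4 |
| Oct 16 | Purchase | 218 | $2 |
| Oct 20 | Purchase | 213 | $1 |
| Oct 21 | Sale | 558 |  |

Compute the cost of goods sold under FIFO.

COGS = $3,501

Oct 21, 558 sold [FIFO — oldest first]: 355 @ $7 + 68 @ $7 + 135 @ $4 = $3,501
Ending inventory: 192 @ $4 + 218 @ $2 + 213 @ $1 = $1,417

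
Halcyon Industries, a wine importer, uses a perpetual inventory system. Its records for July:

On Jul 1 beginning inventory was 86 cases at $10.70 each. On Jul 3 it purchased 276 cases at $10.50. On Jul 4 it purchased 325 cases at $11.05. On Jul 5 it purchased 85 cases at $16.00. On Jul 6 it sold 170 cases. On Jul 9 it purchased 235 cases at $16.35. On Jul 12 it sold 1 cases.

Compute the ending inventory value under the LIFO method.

Ending inventory = $10,296.10

Jul 6, 170 sold [LIFO — newest first]: 85 @ $16.00 + 85 @ $11.05 = $2,299.25
Jul 12, 1 sold [LIFO — newest first]: 1 @ $16.35 = $16.35
Total COGS = $2,299.25 + $16.35 = $2,315.60
Ending inventory: 86 @ $10.70 + 276 @ $10.50 + 240 @ $11.05 + 234 @ $16.35 = $10,296.10
Check: goods available $12,611.70 = COGS $2,315.60 + ending $10,296.10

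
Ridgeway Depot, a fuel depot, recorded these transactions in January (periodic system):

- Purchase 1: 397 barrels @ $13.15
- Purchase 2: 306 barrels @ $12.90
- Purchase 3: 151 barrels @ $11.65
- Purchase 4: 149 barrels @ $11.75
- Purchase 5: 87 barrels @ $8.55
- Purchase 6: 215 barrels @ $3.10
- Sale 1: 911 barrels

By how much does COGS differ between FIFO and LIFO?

FIFO COGS: 397 @ $13.15 + 306 @ $12.90 + 151 @ $11.65 + 57 @ $11.75 = $11,596.85
LIFO COGS: 215 @ $3.10 + 87 @ $8.55 + 149 @ $11.75 + 151 @ $11.65 + 306 @ $12.90 + 3 @ $13.15 = $8,907.10
Difference = |$11,596.85 − $8,907.10| = $2,689.75

$2,689.75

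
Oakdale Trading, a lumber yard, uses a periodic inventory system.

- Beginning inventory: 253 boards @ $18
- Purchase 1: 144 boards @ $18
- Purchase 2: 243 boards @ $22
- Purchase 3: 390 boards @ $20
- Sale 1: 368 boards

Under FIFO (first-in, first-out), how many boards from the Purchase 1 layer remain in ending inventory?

Sale 1 (368) [FIFO — oldest first]: 253 @ $18 + 115 @ $18 = $6,624
Ending inventory: 29 @ $18 + 243 @ $22 + 390 @ $20 = $13,668

29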